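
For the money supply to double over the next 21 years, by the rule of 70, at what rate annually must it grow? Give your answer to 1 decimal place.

70 / 21 ≈ 3.33, so about 3.3% annually.

roughly 3.3% annually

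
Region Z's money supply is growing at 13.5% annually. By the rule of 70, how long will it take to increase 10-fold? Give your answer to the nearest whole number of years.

At 13.5% it doubles every 70/13.5 ≈ 5.19 years.
10× is log₂ 10 ≈ 3.32 doublings, so ≈ 3.32 × 5.19 = 17 years.

≈ 17 years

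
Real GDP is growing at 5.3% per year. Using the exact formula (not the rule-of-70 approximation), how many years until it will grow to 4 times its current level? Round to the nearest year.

t = ln(4) / ln(1 + 0.053) = 1.3863 / 0.051643 ≈ 26.84.
≈ 27 years.

27 years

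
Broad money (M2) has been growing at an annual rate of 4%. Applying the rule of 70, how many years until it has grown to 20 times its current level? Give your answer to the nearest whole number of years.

Doubling time ≈ 70/4 = 17.50 years.
20× is log₂ 20 ≈ 4.32 doublings, so ≈ 4.32 × 17.50 = 76 years.

76 years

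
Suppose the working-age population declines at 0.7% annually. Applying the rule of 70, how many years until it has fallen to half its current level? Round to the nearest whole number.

roughly 100 years

Falling at 0.7%, it halves about every 70/0.7 = 100.00 years.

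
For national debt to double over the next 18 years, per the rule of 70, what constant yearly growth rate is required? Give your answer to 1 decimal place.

70 / 18 ≈ 3.89, so about 3.9% per year.

approximately 3.9%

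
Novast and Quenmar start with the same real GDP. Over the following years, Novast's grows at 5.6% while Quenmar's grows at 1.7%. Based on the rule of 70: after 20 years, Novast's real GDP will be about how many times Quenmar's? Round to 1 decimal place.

Rate gap = 5.6% − 1.7% = 3.9 points.
The ratio doubles every 70/3.9 ≈ 17.95 years.
20/17.95 ≈ 1.11 doublings → ratio ≈ 2^1.11 ≈ 2.2.

around 2.2 times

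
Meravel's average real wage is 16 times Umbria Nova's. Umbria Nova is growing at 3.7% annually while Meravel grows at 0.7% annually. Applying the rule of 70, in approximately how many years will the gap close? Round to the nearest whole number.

≈ 93 years

The growth-rate gap is 3.7% − 0.7% = 3 percentage points.
So the ratio between them halves every 70/3 ≈ 23.33 years.
A 16 times gap closes after 4 halvings: 4 × 23.33 ≈ 93 years.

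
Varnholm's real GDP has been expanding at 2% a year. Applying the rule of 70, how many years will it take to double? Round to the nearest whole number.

35 years

Doubling time ≈ 70 / 2 = 35.00 years.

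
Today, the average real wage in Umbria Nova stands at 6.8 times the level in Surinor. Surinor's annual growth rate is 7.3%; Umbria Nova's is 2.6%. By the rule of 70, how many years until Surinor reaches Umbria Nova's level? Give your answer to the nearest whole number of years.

Surinor gains on Umbria Nova at 7.3% − 2.6% = 4.7 points a year.
At that relative rate the gap halves every 70/4.7 ≈ 14.89 years.
A 6.8 times gap takes log₂(6.8) ≈ 2.77 halvings to close: 2.77 × 14.89 ≈ 41 years.

41 years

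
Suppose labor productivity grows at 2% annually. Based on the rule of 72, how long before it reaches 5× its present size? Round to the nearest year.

approximately 84 years

One doubling takes 72/2 = 36.00 years.
5× is log₂ 5 ≈ 2.32 doublings, so ≈ 2.32 × 36.00 = 84 years.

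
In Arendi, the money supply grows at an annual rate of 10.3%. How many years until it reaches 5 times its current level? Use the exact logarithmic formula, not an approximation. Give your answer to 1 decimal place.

16.4 years

t = ln(5) / ln(1 + 0.103) = 1.6094 / 0.098034 ≈ 16.42.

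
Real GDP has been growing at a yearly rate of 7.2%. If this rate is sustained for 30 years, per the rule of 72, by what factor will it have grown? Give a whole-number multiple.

72/7.2 ≈ 10.00 years per doubling.
30 years fits 3 doublings: 2^3 = 8.

8 times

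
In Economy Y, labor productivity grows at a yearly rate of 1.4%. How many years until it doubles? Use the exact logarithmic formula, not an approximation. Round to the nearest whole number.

50 years

t = ln(2) / ln(1 + 0.014) = 0.6931 / 0.013903 ≈ 49.85.
≈ 50 years.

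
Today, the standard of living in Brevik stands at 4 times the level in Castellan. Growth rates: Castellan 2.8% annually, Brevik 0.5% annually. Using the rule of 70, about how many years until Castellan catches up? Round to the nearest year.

about 61 years

What matters is the difference: 2.3 pp.
Rule of 70 on the gap: the ratio halves every 70/2.3 ≈ 30.43 years.
A 4 times gap closes after 2 halvings: 2 × 30.43 ≈ 61 years.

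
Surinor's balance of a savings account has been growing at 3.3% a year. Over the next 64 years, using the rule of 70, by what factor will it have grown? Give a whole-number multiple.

around 8 times

At 3.3% one doubling takes ≈ 21.21 years; 64 years is 3 of them, so ×8.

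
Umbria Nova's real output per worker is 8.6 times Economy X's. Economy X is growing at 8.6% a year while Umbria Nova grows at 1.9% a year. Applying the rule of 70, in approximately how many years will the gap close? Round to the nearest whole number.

around 32 years

The growth-rate gap is 8.6% − 1.9% = 6.7 percentage points.
So the ratio between them halves every 70/6.7 ≈ 10.45 years.
An 8.6 times gap takes log₂(8.6) ≈ 3.10 halvings to close: 3.10 × 10.45 ≈ 32 years.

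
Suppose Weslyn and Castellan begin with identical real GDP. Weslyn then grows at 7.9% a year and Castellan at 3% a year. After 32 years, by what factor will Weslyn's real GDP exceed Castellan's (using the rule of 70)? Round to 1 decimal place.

≈ 4.7 times

Weslyn pulls ahead at 4.9 pp per year, so the ratio doubles every 70/4.9 ≈ 14.29 years.
In 32 years that's 2.24 doublings: 2^2.24 ≈ 4.7.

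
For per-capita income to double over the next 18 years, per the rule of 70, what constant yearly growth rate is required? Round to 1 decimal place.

roughly 3.9%

70 / 18 ≈ 3.89, so about 3.9% per year.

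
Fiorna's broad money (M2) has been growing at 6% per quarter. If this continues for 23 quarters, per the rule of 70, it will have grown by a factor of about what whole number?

At 6% one doubling takes ≈ 11.67 quarters; 23 quarters is 2 of them, so ×4.

around 4 times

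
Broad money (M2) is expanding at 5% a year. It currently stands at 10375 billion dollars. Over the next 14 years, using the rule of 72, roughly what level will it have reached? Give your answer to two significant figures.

Doubling time ≈ 72/5 = 14.40 years.
14 years is 14/14.40 ≈ 0.97 doublings, a factor of 2^0.97 ≈ 1.96.
10375 × 1.96 ≈ 20000 billion dollars.

≈ 20000 billion dollars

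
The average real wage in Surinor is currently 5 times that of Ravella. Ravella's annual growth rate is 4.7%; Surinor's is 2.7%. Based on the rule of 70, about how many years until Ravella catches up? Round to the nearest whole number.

Ravella gains on Surinor at 4.7% − 2.7% = 2 points a year.
At that relative rate the gap halves every 70/2 ≈ 35.00 years.
A 5 times gap takes log₂(5) ≈ 2.32 halvings to close: 2.32 × 35.00 ≈ 81 years.

≈ 81 years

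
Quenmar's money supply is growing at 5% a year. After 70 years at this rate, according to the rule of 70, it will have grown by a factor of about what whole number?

Doubling time ≈ 70/5 = 14.00 years.
70/14.00 ≈ 5 doublings, so about 2^5 = 32×.

approximately 32 times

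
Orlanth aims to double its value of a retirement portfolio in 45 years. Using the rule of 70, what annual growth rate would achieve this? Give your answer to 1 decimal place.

roughly 1.6%

70 / 45 ≈ 1.56, so about 1.6% a year.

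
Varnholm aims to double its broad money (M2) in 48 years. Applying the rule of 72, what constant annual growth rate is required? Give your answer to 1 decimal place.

72 / 48 ≈ 1.50, so about 1.5% annually.

about 1.5%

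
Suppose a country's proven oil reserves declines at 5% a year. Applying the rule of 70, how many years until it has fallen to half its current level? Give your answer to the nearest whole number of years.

approximately 14 years

Halving time ≈ 70 / 5 = 14.00 → 14 years.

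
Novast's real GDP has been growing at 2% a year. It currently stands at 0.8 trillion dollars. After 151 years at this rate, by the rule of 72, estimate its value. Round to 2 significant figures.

about 15 trillion dollars

It doubles every 72/2 ≈ 36.00 years, so 151 years is 4.19 doublings.
2^4.19 ≈ 18.25; 0.8 × 18.25 ≈ 15 trillion dollars.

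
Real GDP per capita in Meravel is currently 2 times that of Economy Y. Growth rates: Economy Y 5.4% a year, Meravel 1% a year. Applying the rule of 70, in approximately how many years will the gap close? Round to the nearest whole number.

What matters is the difference: 4.4 pp.
Rule of 70 on the gap: the ratio halves every 70/4.4 ≈ 15.91 years.
A 2 times gap closes after 1 halving: 1 × 15.91 ≈ 16 years.

16 years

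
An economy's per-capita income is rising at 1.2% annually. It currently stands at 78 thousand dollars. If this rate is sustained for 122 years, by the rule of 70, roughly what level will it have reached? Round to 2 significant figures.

Doubling time ≈ 70/1.2 = 58.33 years.
122 years is 122/58.33 ≈ 2.09 doublings, a factor of 2^2.09 ≈ 4.26.
78 × 4.26 ≈ 330 thousand dollars.

around 330 thousand dollars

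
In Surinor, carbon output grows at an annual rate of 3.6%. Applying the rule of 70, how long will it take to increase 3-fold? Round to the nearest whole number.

Doubling time ≈ 70/3.6 = 19.44 years.
3× is log₂ 3 ≈ 1.58 doublings, so ≈ 1.58 × 19.44 = 31 years.

around 31 years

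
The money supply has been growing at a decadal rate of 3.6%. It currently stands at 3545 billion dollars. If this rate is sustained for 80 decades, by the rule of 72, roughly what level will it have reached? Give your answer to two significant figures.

57000 billion dollars

Doubling time ≈ 72/3.6 = 20.00 decades.
80 decades is 80/20.00 ≈ 4.00 doublings, a factor of 2^4.00 ≈ 16.00.
3545 × 16.00 ≈ 57000 billion dollars.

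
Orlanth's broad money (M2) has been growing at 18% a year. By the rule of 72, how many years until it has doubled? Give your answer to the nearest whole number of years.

Doubling time ≈ 72 / 18 = 4.00 years.

roughly 4 years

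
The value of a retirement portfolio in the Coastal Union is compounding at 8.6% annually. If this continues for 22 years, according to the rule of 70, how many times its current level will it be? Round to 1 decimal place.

roughly 6.5 times

Doubling time ≈ 70/8.6 = 8.14 years.
22 years / 8.14 ≈ 2.70 doublings → factor 2^2.70 ≈ 6.5.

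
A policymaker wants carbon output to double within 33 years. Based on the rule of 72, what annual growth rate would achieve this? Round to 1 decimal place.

72 / 33 ≈ 2.18, so about 2.2% annually.

approximately 2.2%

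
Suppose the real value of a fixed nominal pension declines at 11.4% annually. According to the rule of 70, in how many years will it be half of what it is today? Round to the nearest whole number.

Halving time ≈ 70 / 11.4 = 6.14 → 6 years.

around 6 years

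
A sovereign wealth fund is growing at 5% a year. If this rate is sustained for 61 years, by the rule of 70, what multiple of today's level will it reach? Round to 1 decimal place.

≈ 20.5 times

Doubles every ≈ 14.00 years (70/5).
61 years is 4.36 doublings; 2^4.36 ≈ 20.5×.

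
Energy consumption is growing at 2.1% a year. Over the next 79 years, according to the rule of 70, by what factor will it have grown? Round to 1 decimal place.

Doubles every ≈ 33.33 years (70/2.1).
79 years is 2.37 doublings; 2^2.37 ≈ 5.2×.

roughly 5.2 times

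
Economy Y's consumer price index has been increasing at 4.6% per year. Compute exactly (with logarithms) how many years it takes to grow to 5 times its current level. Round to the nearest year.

36 years

t = ln(5) / ln(1 + 0.046) = 1.6094 / 0.044973 ≈ 35.79.
≈ 36 years.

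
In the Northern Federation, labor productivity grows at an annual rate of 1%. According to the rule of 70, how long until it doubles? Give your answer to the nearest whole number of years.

roughly 70 years

70/1 ≈ 70.00, so it doubles roughly every 70 years.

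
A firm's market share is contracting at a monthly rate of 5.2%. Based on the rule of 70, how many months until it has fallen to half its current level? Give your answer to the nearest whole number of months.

The rule works in reverse for decay: 70/5.2 ≈ 13.46 months to halve.

approximately 13 months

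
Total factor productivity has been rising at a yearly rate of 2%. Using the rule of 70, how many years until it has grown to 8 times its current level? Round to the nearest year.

105 years

At 2% it doubles every 70/2 ≈ 35.00 years.
8 = 2^3, so 3 doublings → 105 years.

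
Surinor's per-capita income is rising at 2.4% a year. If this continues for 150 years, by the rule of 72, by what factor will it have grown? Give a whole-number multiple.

approximately 32 times

72/2.4 ≈ 30.00 years per doubling.
150 years fits 5 doublings: 2^5 = 32.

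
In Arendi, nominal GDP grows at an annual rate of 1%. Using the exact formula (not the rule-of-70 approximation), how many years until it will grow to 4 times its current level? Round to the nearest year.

139 years

t = ln(4) / ln(1 + 0.01) = 1.3863 / 0.009950 ≈ 139.33.
≈ 139 years.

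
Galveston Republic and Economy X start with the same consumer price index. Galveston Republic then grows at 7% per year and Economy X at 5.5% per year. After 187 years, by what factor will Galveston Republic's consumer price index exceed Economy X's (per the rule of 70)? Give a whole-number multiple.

Galveston Republic pulls ahead at 1.5 pp per year, so the ratio doubles every 70/1.5 ≈ 46.67 years.
In 187 years that's 4.01 doublings: 2^4.01 ≈ 16.

approximately 16 times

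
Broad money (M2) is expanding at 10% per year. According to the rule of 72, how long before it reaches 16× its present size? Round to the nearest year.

One doubling takes 72/10 = 7.20 years.
16× is 4 doublings, so 4 × 7.20 ≈ 29 years.

about 29 years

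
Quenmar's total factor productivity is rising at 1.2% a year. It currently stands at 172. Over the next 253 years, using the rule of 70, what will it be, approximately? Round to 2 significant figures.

Doubling time ≈ 70/1.2 = 58.33 years.
253 years is 253/58.33 ≈ 4.34 doublings, a factor of 2^4.34 ≈ 20.25.
172 × 20.25 ≈ 3500.

about 3500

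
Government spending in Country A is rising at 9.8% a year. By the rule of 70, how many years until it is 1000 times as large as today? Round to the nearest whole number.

Doubling time ≈ 70/9.8 = 7.14 years.
Reaching 1000× takes log₂(1000) ≈ 9.97 doublings.
9.97 × 7.14 ≈ 71 years.

approximately 71 years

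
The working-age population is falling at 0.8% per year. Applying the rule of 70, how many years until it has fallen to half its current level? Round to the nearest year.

Falling at 0.8%, it halves about every 70/0.8 = 87.50 years.

about 88 years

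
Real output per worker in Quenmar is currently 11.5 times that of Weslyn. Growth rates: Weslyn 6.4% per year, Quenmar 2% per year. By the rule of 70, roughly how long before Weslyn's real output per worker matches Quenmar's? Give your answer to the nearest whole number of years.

What matters is the difference: 4.4 pp.
Rule of 70 on the gap: the ratio halves every 70/4.4 ≈ 15.91 years.
An 11.5 times gap takes log₂(11.5) ≈ 3.52 halvings to close: 3.52 × 15.91 ≈ 56 years.

≈ 56 years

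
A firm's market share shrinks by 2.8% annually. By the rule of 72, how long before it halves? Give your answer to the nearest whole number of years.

Halving time ≈ 72 / 2.8 = 25.71 → 26 years.

26 years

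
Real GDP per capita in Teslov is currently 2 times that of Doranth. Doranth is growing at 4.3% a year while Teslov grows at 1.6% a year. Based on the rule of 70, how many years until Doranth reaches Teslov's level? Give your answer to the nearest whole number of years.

about 26 years

The growth-rate gap is 4.3% − 1.6% = 2.7 percentage points.
So the ratio between them halves every 70/2.7 ≈ 25.93 years.
A 2 times gap closes after 1 halving: 1 × 25.93 ≈ 26 years.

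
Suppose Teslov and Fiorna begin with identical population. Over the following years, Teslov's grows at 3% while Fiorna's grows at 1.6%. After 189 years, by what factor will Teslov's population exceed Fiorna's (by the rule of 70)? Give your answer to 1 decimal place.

approximately 13.7 times

Only the 1.4-point difference matters.
70/1.4 ≈ 50.00 years per doubling of the ratio; 189 years gives 3.78 doublings, so ≈ 13.7×.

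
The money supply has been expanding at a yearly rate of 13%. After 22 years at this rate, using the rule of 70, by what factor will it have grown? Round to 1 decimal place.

roughly 17.0 times

Doubling time ≈ 70/13 = 5.38 years.
22 years / 5.38 ≈ 4.09 doublings → factor 2^4.09 ≈ 17.0.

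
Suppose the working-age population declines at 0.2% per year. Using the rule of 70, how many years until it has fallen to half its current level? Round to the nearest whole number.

The rule works in reverse for decay: 70/0.2 ≈ 350.00 years to halve.

roughly 350 years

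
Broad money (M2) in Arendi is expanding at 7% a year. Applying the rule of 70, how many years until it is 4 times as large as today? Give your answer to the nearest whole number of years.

One doubling takes 70/7 = 10.00 years.
Getting to 4× needs 2 doublings: 2 × 10.00 ≈ 20 years.

roughly 20 years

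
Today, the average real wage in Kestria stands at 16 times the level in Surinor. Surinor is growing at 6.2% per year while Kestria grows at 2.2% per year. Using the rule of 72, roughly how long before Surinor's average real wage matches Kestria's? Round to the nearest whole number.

roughly 72 years

Surinor gains on Kestria at 6.2% − 2.2% = 4 points a year.
At that relative rate the gap halves every 72/4 ≈ 18.00 years.
A 16 times gap closes after 4 halvings: 4 × 18.00 ≈ 72 years.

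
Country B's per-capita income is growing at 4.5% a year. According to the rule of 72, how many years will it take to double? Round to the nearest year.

At 4.5%, doubling takes about 72/4.5 = 16.00 years.

approximately 16 years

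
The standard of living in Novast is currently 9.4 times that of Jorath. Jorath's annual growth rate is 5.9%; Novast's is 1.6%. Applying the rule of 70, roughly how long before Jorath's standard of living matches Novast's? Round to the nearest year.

≈ 53 years

Jorath gains on Novast at 5.9% − 1.6% = 4.3 points a year.
At that relative rate the gap halves every 70/4.3 ≈ 16.28 years.
A 9.4 times gap takes log₂(9.4) ≈ 3.23 halvings to close: 3.23 × 16.28 ≈ 53 years.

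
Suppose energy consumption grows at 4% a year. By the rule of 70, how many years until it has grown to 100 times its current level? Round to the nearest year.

At 4% it doubles every 70/4 ≈ 17.50 years.
100× is log₂ 100 ≈ 6.64 doublings, so ≈ 6.64 × 17.50 = 116 years.

roughly 116 years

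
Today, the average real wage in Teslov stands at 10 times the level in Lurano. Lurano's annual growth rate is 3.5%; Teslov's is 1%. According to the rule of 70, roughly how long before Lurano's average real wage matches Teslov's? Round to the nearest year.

What matters is the difference: 2.5 pp.
Rule of 70 on the gap: the ratio halves every 70/2.5 ≈ 28.00 years.
A 10 times gap takes log₂(10) ≈ 3.32 halvings to close: 3.32 × 28.00 ≈ 93 years.

93 years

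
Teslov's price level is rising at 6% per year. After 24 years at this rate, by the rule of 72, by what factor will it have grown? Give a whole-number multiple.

≈ 4 times

72/6 ≈ 12.00 years per doubling.
24 years fits 2 doublings: 2^2 = 4.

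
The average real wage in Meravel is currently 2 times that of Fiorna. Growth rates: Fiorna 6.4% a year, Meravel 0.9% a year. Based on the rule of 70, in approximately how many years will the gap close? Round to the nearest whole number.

Fiorna gains on Meravel at 6.4% − 0.9% = 5.5 points a year.
At that relative rate the gap halves every 70/5.5 ≈ 12.73 years.
A 2 times gap closes after 1 halving: 1 × 12.73 ≈ 13 years.

13 years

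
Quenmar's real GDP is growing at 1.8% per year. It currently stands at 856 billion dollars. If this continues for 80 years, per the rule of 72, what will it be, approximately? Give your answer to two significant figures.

3400 billion dollars

Doubling time ≈ 72/1.8 = 40.00 years.
80 years is 80/40.00 ≈ 2.00 doublings, a factor of 2^2.00 ≈ 4.00.
856 × 4.00 ≈ 3400 billion dollars.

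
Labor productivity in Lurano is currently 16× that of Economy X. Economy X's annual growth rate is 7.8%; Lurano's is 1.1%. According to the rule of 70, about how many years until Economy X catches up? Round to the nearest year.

What matters is the difference: 6.7 pp.
Rule of 70 on the gap: the ratio halves every 70/6.7 ≈ 10.45 years.
A 16× gap closes after 4 halvings: 4 × 10.45 ≈ 42 years.

around 42 years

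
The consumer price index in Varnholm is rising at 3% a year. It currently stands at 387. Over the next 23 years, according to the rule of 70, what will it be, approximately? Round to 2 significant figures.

770

It doubles every 70/3 ≈ 23.33 years, so 23 years is 0.99 doublings.
2^0.99 ≈ 1.99; 387 × 1.99 ≈ 770.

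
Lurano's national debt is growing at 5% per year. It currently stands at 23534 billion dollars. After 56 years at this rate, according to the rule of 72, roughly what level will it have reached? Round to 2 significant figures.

It doubles every 72/5 ≈ 14.40 years, so 56 years is 3.89 doublings.
2^3.89 ≈ 14.83; 23534 × 14.83 ≈ 350000 billion dollars.

350000 billion dollars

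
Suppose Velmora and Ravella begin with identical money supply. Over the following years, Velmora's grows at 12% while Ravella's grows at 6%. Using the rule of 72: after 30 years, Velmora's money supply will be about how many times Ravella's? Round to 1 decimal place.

Rate gap = 12% − 6% = 6 points.
The ratio doubles every 72/6 ≈ 12.00 years.
30/12.00 ≈ 2.50 doublings → ratio ≈ 2^2.50 ≈ 5.7.

roughly 5.7 times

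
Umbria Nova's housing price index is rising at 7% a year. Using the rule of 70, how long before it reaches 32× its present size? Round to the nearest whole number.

roughly 50 years

One doubling takes 70/7 = 10.00 years.
32× is 5 doublings, so 5 × 10.00 ≈ 50 years.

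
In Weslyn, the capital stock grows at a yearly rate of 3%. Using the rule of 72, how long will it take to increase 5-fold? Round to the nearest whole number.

56 years

One doubling takes 72/3 = 24.00 years.
Reaching 5× takes log₂(5) ≈ 2.32 doublings.
2.32 × 24.00 ≈ 56 years.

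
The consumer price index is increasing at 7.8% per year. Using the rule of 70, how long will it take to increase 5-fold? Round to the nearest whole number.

roughly 21 years

At 7.8% it doubles every 70/7.8 ≈ 8.97 years.
Reaching 5× takes log₂(5) ≈ 2.32 doublings.
2.32 × 8.97 ≈ 21 years.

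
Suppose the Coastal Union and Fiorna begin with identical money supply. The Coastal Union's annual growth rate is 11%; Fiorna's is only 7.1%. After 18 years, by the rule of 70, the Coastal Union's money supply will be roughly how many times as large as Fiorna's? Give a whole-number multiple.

the Coastal Union pulls ahead at 3.9 pp per year, so the ratio doubles every 70/3.9 ≈ 17.95 years.
In 18 years that's 1.00 doublings: 2^1.00 ≈ 2.

approximately 2 times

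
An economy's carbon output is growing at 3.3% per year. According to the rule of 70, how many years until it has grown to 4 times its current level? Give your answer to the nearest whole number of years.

roughly 42 years

One doubling takes 70/3.3 = 21.21 years.
Getting to 4× needs 2 doublings: 2 × 21.21 ≈ 42 years.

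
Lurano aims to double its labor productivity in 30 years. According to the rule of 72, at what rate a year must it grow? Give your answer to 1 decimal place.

≈ 2.4%

72 / 30 ≈ 2.40, so about 2.4% a year.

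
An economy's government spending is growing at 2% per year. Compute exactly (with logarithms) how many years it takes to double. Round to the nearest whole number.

t = ln(2) / ln(1 + 0.02) = 0.6931 / 0.019803 ≈ 35.00.
≈ 35 years.

35 years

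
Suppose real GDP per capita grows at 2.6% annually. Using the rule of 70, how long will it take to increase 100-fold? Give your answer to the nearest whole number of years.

around 179 years

One doubling takes 70/2.6 = 26.92 years.
Reaching 100× takes log₂(100) ≈ 6.64 doublings.
6.64 × 26.92 ≈ 179 years.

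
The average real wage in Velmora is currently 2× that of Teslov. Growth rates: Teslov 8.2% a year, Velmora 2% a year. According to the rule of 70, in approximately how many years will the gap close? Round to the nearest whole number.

around 11 years

The growth-rate gap is 8.2% − 2% = 6.2 percentage points.
So the ratio between them halves every 70/6.2 ≈ 11.29 years.
A 2× gap closes after 1 halving: 1 × 11.29 ≈ 11 years.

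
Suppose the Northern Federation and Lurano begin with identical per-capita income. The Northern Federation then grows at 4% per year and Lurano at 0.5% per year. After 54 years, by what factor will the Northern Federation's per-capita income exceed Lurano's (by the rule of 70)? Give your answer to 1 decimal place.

the Northern Federation pulls ahead at 3.5 pp per year, so the ratio doubles every 70/3.5 ≈ 20.00 years.
In 54 years that's 2.70 doublings: 2^2.70 ≈ 6.5.

approximately 6.5 times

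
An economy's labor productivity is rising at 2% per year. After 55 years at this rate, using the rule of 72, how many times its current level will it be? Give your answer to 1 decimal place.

Doubles every ≈ 36.00 years (72/2).
55 years is 1.53 doublings; 2^1.53 ≈ 2.9×.

about 2.9 times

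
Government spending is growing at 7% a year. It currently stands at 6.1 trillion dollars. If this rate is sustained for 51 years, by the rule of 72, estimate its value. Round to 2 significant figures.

≈ 190 trillion dollars

It doubles every 72/7 ≈ 10.29 years, so 51 years is 4.96 doublings.
2^4.96 ≈ 31.12; 6.1 × 31.12 ≈ 190 trillion dollars.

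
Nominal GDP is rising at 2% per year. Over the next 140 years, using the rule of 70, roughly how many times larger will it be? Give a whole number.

70/2 ≈ 35.00 years per doubling.
140 years fits 4 doublings: 2^4 = 16.

≈ 16 times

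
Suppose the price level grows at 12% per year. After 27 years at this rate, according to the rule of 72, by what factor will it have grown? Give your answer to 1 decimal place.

Doubles every ≈ 6.00 years (72/12).
27 years is 4.50 doublings; 2^4.50 ≈ 22.6×.

around 22.6 times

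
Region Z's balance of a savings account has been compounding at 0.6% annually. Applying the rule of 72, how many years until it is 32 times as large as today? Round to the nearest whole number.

about 600 years

At 0.6% it doubles every 72/0.6 ≈ 120.00 years.
32× is 5 doublings, so 5 × 120.00 ≈ 600 years.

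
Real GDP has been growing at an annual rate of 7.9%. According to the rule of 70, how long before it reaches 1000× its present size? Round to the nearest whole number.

Doubling time ≈ 70/7.9 = 8.86 years.
1000× is log₂ 1000 ≈ 9.97 doublings, so ≈ 9.97 × 8.86 = 88 years.

approximately 88 years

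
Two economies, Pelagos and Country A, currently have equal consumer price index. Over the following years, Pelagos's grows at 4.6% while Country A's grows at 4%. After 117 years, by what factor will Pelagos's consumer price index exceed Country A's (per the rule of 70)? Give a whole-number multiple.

approximately 2 times

Rate gap = 4.6% − 4% = 0.6 points.
The ratio doubles every 70/0.6 ≈ 116.67 years.
117/116.67 ≈ 1.00 doublings → ratio ≈ 2^1.00 ≈ 2.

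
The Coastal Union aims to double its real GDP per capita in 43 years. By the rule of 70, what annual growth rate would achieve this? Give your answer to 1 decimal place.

1.6% a year

70 / 43 ≈ 1.63, so about 1.6% a year.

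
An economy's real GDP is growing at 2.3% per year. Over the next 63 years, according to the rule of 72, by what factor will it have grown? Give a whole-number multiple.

Doubling time ≈ 72/2.3 = 31.30 years.
63/31.30 ≈ 2 doublings, so about 2^2 = 4×.

4 times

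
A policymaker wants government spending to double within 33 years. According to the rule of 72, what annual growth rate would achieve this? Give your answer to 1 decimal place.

72 / 33 ≈ 2.18, so about 2.2% annually.

≈ 2.2% annually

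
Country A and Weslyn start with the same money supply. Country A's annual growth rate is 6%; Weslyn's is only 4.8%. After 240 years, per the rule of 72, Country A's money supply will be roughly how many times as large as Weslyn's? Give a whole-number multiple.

16 times

Only the 1.2-point difference matters.
72/1.2 ≈ 60.00 years per doubling of the ratio; 240 years gives 4.00 doublings, so ≈ 16×.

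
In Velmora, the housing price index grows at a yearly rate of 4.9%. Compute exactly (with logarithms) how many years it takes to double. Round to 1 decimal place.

t = ln(2) / ln(1 + 0.049) = 0.6931 / 0.047837 ≈ 14.49.

14.5 years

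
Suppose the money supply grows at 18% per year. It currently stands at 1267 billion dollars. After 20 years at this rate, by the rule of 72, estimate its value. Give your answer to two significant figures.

around 41000 billion dollars

Doubling time ≈ 72/18 = 4.00 years.
20 years is 20/4.00 ≈ 5.00 doublings, a factor of 2^5.00 ≈ 32.00.
1267 × 32.00 ≈ 41000 billion dollars.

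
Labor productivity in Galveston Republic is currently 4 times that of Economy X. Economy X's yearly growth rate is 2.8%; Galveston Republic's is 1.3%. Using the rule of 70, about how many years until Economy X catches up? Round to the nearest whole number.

around 93 years

The growth-rate gap is 2.8% − 1.3% = 1.5 percentage points.
So the ratio between them halves every 70/1.5 ≈ 46.67 years.
A 4 times gap closes after 2 halvings: 2 × 46.67 ≈ 93 years.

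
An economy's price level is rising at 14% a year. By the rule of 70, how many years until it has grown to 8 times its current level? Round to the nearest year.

One doubling takes 70/14 = 5.00 years.
Getting to 8× needs 3 doublings: 3 × 5.00 ≈ 15 years.

about 15 years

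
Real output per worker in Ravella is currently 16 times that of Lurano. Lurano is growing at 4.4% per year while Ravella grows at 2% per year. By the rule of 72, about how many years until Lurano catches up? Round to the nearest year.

What matters is the difference: 2.4 pp.
Rule of 72 on the gap: the ratio halves every 72/2.4 ≈ 30.00 years.
A 16 times gap closes after 4 halvings: 4 × 30.00 ≈ 120 years.

120 years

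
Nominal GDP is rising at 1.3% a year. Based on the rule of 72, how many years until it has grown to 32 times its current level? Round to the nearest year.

At 1.3% it doubles every 72/1.3 ≈ 55.38 years.
Getting to 32× needs 5 doublings: 5 × 55.38 ≈ 277 years.

about 277 years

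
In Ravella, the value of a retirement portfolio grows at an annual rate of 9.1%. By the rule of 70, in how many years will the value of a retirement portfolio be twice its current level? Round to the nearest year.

8 years

70/9.1 ≈ 7.69, so it doubles roughly every 8 years.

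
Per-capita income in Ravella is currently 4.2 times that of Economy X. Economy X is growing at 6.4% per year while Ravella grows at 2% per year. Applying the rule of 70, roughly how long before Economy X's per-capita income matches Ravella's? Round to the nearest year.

roughly 33 years

Economy X gains on Ravella at 6.4% − 2% = 4.4 points a year.
At that relative rate the gap halves every 70/4.4 ≈ 15.91 years.
A 4.2 times gap takes log₂(4.2) ≈ 2.07 halvings to close: 2.07 × 15.91 ≈ 33 years.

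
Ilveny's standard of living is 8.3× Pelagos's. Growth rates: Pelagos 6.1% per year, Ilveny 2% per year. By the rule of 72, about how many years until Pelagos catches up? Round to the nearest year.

roughly 54 years

What matters is the difference: 4.1 pp.
Rule of 72 on the gap: the ratio halves every 72/4.1 ≈ 17.56 years.
An 8.3× gap takes log₂(8.3) ≈ 3.05 halvings to close: 3.05 × 17.56 ≈ 54 years.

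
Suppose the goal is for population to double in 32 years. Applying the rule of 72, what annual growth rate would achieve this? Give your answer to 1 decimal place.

2.3%

72 / 32 ≈ 2.25, so about 2.3% annually.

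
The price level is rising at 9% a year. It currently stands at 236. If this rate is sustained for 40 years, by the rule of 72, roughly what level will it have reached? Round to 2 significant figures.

about 7600

It doubles every 72/9 ≈ 8.00 years, so 40 years is 5.00 doublings.
2^5.00 ≈ 32.00; 236 × 32.00 ≈ 7600.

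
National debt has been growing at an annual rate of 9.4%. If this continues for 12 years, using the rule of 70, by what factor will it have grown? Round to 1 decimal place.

Doubles every ≈ 7.45 years (70/9.4).
12 years is 1.61 doublings; 2^1.61 ≈ 3.1×.

roughly 3.1 times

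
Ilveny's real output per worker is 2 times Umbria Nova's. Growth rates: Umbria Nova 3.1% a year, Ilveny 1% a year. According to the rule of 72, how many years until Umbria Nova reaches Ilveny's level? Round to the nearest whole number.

around 34 years

What matters is the difference: 2.1 pp.
Rule of 72 on the gap: the ratio halves every 72/2.1 ≈ 34.29 years.
A 2 times gap closes after 1 halving: 1 × 34.29 ≈ 34 years.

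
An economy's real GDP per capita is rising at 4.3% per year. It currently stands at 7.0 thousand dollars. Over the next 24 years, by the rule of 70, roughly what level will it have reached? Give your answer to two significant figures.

Doubling time ≈ 70/4.3 = 16.28 years.
24 years is 24/16.28 ≈ 1.47 doublings, a factor of 2^1.47 ≈ 2.77.
7.0 × 2.77 ≈ 19 thousand dollars.

≈ 19 thousand dollars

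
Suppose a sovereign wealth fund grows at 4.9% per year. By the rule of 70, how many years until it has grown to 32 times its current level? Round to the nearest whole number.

≈ 71 years

One doubling takes 70/4.9 = 14.29 years.
32 = 2^5, so 5 doublings → 71 years.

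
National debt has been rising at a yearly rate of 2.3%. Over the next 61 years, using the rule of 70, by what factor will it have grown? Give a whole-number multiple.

≈ 4 times

70/2.3 ≈ 30.43 years per doubling.
61 years fits 2 doublings: 2^2 = 4.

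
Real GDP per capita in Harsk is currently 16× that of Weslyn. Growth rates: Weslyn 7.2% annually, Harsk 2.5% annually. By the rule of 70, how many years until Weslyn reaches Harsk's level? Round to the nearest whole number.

The growth-rate gap is 7.2% − 2.5% = 4.7 percentage points.
So the ratio between them halves every 70/4.7 ≈ 14.89 years.
A 16× gap closes after 4 halvings: 4 × 14.89 ≈ 60 years.

≈ 60 years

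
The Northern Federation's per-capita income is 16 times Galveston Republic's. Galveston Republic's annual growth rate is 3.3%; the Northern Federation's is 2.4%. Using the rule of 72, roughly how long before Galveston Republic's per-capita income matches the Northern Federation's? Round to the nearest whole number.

The growth-rate gap is 3.3% − 2.4% = 0.9 percentage points.
So the ratio between them halves every 72/0.9 ≈ 80.00 years.
A 16 times gap closes after 4 halvings: 4 × 80.00 ≈ 320 years.

about 320 years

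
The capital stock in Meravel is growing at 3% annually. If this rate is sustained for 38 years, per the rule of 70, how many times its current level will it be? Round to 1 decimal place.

Doubles every ≈ 23.33 years (70/3).
38 years is 1.63 doublings; 2^1.63 ≈ 3.1×.

3.1 times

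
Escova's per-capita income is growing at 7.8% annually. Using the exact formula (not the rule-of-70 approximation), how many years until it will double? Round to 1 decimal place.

t = ln(2) / ln(1 + 0.078) = 0.6931 / 0.075107 ≈ 9.23.

9.2 years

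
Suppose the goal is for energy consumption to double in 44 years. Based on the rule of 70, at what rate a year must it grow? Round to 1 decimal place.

70 / 44 ≈ 1.59, so about 1.6% a year.

approximately 1.6% a year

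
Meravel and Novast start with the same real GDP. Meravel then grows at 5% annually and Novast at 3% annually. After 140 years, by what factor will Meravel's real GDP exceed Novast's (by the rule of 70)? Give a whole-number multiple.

about 16 times

Rate gap = 5% − 3% = 2 points.
The ratio doubles every 70/2 ≈ 35.00 years.
140/35.00 ≈ 4.00 doublings → ratio ≈ 2^4.00 ≈ 16.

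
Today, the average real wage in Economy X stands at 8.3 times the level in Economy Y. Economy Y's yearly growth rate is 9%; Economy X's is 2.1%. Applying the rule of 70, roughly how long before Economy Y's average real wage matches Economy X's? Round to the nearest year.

Economy Y gains on Economy X at 9% − 2.1% = 6.9 points a year.
At that relative rate the gap halves every 70/6.9 ≈ 10.14 years.
An 8.3 times gap takes log₂(8.3) ≈ 3.05 halvings to close: 3.05 × 10.14 ≈ 31 years.

around 31 years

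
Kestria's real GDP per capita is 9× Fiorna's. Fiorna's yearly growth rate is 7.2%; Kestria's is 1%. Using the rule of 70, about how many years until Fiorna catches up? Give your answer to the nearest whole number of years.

≈ 36 years

What matters is the difference: 6.2 pp.
Rule of 70 on the gap: the ratio halves every 70/6.2 ≈ 11.29 years.
A 9× gap takes log₂(9) ≈ 3.17 halvings to close: 3.17 × 11.29 ≈ 36 years.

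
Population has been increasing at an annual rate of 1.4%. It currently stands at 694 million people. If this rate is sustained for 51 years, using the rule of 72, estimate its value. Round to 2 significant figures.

1400 million people

Doubling time ≈ 72/1.4 = 51.43 years.
51 years is 51/51.43 ≈ 0.99 doublings, a factor of 2^0.99 ≈ 1.99.
694 × 1.99 ≈ 1400 million people.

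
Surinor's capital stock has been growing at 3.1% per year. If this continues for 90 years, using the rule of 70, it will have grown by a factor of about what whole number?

around 16 times

At 3.1% one doubling takes ≈ 22.58 years; 90 years is 4 of them, so ×16.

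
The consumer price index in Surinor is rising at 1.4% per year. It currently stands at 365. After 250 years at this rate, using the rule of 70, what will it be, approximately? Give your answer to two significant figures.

It doubles every 70/1.4 ≈ 50.00 years, so 250 years is 5.00 doublings.
2^5.00 ≈ 32.00; 365 × 32.00 ≈ 12000.

roughly 12000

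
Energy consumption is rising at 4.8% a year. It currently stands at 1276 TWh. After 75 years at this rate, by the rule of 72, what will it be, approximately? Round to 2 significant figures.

approximately 41000 TWh

It doubles every 72/4.8 ≈ 15.00 years, so 75 years is 5.00 doublings.
2^5.00 ≈ 32.00; 1276 × 32.00 ≈ 41000 TWh.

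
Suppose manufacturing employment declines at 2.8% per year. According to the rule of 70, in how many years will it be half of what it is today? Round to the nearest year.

approximately 25 years

Halving time ≈ 70 / 2.8 = 25.00 → 25 years.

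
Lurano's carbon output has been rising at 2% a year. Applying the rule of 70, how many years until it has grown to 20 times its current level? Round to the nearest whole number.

Doubling time ≈ 70/2 = 35.00 years.
20× is log₂ 20 ≈ 4.32 doublings, so ≈ 4.32 × 35.00 = 151 years.

151 years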